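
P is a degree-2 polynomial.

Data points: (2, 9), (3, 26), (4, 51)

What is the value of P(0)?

-1

Write P(m) = am² + bm + c; the 3 given values yield a linear system in the 3 coefficients.
Solving, P(m) = 4m² - 3m - 1.
Then P(0) = -1.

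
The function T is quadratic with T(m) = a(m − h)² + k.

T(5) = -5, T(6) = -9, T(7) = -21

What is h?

5

First differences -4, -12; second difference -8 = 2a, so a = -4.
Expanding, the m-coefficient is −2ah = 8h; matching it to the data gives h = 5, and then k = -5.
So T(m) = -4(m − 5)² − 5.
Hence h = 5.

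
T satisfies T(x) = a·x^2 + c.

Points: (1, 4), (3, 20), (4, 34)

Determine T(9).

164

From T(1) = 4 and T(3) = 20: 1a + c = 4 and 9a + c = 20.
Subtracting: 8a = 16, so a = 2; then c = 4 − 2·1 = 2.
So T(x) = 2x² + 2, and T(9) = 164.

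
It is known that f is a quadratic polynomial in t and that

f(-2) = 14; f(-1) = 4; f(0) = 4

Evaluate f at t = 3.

64

Write f(t) = at² + bt + c; the 3 given values yield a linear system in the 3 coefficients.
Solving, f(t) = 5t² + 5t + 4.
Then f(3) = 64.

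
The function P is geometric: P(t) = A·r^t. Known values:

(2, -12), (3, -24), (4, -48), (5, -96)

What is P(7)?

-384

Consecutive ratio: -24/(-12) = 2, and -48/(-24) = 2, so r = 2.
Then A·2^2 = -12 gives A = -3, and P(t) = -3·2^t.
P(7) = -3·2^7 = -384.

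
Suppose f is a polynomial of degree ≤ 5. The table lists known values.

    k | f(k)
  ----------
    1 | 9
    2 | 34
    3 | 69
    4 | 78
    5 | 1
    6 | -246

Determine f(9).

First differences: 25, 35, 9, -77, -247. Second differences: 10, -26, -86, -170. Third differences: -36, -60, -84. Fourth differences: -24, -24.
Level-4 differences are constant, so f has degree 4.
Fitting a degree-4 polynomial gives f(k) = -k^4 + 4k³ + 6k² - 6k + 6.
Then f(9) = -3207.

-3207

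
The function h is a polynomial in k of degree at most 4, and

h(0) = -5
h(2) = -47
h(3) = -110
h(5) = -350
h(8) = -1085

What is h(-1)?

-14

Write h(k) = ak^4 + bk³ + ck² + dk + e; the 5 given values yield a linear system in the 5 coefficients.
Solving, the leading coefficient vanishes, and h(k) = -k³ - 9k² + k - 5.
Then h(-1) = -14.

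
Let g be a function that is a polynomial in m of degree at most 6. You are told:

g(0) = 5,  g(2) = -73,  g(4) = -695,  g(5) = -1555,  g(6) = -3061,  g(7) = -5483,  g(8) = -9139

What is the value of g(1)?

-11

Write g(m) = am^6 + bm^5 + cm^4 + dm³ + em² + pm + q; the 7 given values yield a linear system in the 7 coefficients.
Solving, the top 2 coefficients vanish, and g(m) = -2m^4 - m³ - 6m² - 7m + 5.
Then g(1) = -11.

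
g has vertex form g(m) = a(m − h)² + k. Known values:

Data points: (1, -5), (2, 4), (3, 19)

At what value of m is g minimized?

0

First differences 9, 15; second difference 6 = 2a, so a = 3.
Expanding, the m-coefficient is −2ah = -6h; matching it to the data gives h = 0, and then k = -8.
So g(m) = 3(m + 0)² − 8.
Hence h = 0.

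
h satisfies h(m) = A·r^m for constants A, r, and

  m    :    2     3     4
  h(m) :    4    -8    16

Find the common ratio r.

Consecutive ratio: -8/4 = -2, and 16/(-8) = -2, so r = -2.
Then A·(-2)^2 = 4 gives A = 1, and h(m) = 1·(-2)^m.

-2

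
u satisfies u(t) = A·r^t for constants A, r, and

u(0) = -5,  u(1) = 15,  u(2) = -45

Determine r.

Consecutive ratio: 15/(-5) = -3, and -45/15 = -3, so r = -3.
Then A·(-3)^0 = -5 gives A = -5, and u(t) = -5·(-3)^t.

-3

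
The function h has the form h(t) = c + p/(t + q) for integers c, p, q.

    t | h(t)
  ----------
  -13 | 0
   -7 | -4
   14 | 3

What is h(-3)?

20

(h(t) − c)(t + q) = p for each data point; the three points give a linear system in c and q, then p follows.
Solving: c = 2, q = 4, p = 18, so h(t) = 2 + 18/(t + 4).
Then h(-3) = 2 + 18/1 = 20.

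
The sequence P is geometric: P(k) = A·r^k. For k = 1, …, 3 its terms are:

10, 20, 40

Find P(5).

160

Consecutive ratio: 20/10 = 2, and 40/20 = 2, so r = 2.
Then A·2^1 = 10 gives A = 5, and P(k) = 5·2^k.
P(5) = 5·2^5 = 160.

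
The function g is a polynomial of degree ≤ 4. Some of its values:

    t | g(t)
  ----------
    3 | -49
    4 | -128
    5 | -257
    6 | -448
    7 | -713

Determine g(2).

-8

First differences: -79, -129, -191, -265. Second differences: -50, -62, -74. Third differences: -12, -12.
Level-3 differences are constant, so g has degree 3.
Fitting a degree-3 polynomial gives g(t) = -2t³ - t² + 2t + 8.
Then g(2) = -8.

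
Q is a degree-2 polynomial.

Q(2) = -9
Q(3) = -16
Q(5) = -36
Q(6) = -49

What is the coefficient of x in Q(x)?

-2

Write Q(x) = ax² + bx + c; the 4 given values yield a linear system in the 3 coefficients.
Solving, Q(x) = -x² - 2x - 1.
The coefficient of x is -2.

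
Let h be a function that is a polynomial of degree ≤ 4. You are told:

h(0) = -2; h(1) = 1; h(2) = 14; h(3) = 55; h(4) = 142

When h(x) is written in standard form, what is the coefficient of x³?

First differences: 3, 13, 41, 87. Second differences: 10, 28, 46. Third differences: 18, 18.
Level-3 differences are constant, so h has degree 3.
Fitting a degree-3 polynomial gives h(x) = 3x³ - 4x² + 4x - 2.
The coefficient of x³ is 3.

3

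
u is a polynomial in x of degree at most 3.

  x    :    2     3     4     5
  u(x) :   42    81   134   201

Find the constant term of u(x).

First differences: 39, 53, 67. Second differences: 14, 14.
Level-2 differences are constant, so u has degree 2.
Fitting a degree-2 polynomial gives u(x) = 7x² + 4x + 6.
The constant term is u(0) = 6.

6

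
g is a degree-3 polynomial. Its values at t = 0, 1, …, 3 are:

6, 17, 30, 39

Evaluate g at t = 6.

Write g(t) = at³ + bt² + ct + d; the 4 given values yield a linear system in the 4 coefficients.
Solving, g(t) = -t³ + 4t² + 8t + 6.
Then g(6) = -18.

-18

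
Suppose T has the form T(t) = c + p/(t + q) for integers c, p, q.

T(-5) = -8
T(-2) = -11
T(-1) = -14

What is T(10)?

-3

(T(t) − c)(t + q) = p for each data point; the three points give a linear system in c and q, then p follows.
Solving: c = -5, q = -1, p = 18, so T(t) = -5 + 18/(t − 1).
Then T(10) = -5 + 18/9 = -3.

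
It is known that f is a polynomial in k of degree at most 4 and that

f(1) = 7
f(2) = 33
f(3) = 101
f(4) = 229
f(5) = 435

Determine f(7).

Write f(k) = ak^4 + bk³ + ck² + dk + e; the 5 given values yield a linear system in the 5 coefficients.
Solving, the leading coefficient vanishes, and f(k) = 3k³ + 3k² - 4k + 5.
Then f(7) = 1153.

1153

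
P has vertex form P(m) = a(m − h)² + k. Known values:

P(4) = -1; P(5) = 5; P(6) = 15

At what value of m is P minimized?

First differences 6, 10; second difference 4 = 2a, so a = 2.
Expanding, the m-coefficient is −2ah = -4h; matching it to the data gives h = 3, and then k = -3.
So P(m) = 2(m − 3)² − 3.
Hence h = 3.

3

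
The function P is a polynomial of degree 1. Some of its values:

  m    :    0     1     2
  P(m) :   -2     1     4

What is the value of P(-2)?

-8

Write P(m) = am + b; the 3 given values yield a linear system in the 2 coefficients.
Solving, P(m) = 3m - 2.
Then P(-2) = -8.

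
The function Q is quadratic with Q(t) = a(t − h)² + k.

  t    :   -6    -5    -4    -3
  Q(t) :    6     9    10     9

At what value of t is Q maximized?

First differences 3, 1, -1; second difference -2 = 2a, so a = -1.
Expanding, the t-coefficient is −2ah = 2h; matching it to the data gives h = -4, and then k = 10.
So Q(t) = -1(t + 4)² + 10.
Hence h = -4.

-4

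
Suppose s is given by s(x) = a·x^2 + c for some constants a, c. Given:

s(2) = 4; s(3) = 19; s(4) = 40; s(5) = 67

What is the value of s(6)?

From s(2) = 4 and s(3) = 19: 4a + c = 4 and 9a + c = 19.
Subtracting: 5a = 15, so a = 3; then c = 4 − 3·4 = -8.
So s(x) = 3x² − 8, and s(6) = 100.

100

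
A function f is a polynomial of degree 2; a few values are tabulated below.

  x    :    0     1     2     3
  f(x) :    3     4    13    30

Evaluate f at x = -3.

48

Write f(x) = ax² + bx + c; the 4 given values yield a linear system in the 3 coefficients.
Solving, f(x) = 4x² - 3x + 3.
Then f(-3) = 48.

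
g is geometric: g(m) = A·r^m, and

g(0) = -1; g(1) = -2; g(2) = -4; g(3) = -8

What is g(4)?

-16

Consecutive ratio: -2/(-1) = 2, and -4/(-2) = 2, so r = 2.
Then A·2^0 = -1 gives A = -1, and g(m) = -1·2^m.
g(4) = -1·2^4 = -16.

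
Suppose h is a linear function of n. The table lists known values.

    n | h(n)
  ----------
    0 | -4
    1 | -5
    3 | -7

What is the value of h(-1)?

-3

Write h(n) = an + b; the 3 given values yield a linear system in the 2 coefficients.
Solving, h(n) = -n - 4.
Then h(-1) = -3.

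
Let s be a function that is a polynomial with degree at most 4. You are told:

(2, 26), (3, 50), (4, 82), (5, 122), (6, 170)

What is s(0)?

2

Write s(n) = an^4 + bn³ + cn² + dn + e; the 5 given values yield a linear system in the 5 coefficients.
Solving, the top 2 coefficients vanish, and s(n) = 4n² + 4n + 2.
The constant term is s(0) = 2.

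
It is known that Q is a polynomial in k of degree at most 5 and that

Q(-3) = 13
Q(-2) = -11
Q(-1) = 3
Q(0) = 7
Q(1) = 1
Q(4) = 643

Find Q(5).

1557

Write Q(k) = ak^5 + bk^4 + ck³ + dk² + ek + p; the 6 given values yield a linear system in the 6 coefficients.
Solving, the leading coefficient vanishes, and Q(k) = 2k^4 + 4k³ - 7k² - 5k + 7.
Then Q(5) = 1557.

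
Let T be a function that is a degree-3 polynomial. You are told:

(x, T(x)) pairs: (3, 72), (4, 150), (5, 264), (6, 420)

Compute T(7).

624

Write T(x) = ax³ + bx² + cx + d; the 4 given values yield a linear system in the 4 coefficients.
Solving, T(x) = x³ + 6x² - x - 6.
Then T(7) = 624.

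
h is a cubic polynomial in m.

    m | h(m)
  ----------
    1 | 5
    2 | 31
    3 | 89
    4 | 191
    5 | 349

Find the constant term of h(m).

First differences: 26, 58, 102, 158. Second differences: 32, 44, 56. Third differences: 12, 12.
Level-3 differences are constant, so h has degree 3.
Fitting a degree-3 polynomial gives h(m) = 2m³ + 4m² - 1.
The constant term is h(0) = -1.

-1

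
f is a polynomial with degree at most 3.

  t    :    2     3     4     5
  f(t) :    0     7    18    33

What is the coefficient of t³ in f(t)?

First differences: 7, 11, 15. Second differences: 4, 4.
Level-2 differences are constant, so f has degree 2.
Fitting a degree-2 polynomial gives f(t) = 2t² - 3t - 2.
The coefficient of t³ is 0.

0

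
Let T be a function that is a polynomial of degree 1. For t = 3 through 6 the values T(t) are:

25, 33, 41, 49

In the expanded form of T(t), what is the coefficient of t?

8

First differences: 8, 8, 8.
Level-1 differences are constant, so T has degree 1.
Fitting a degree-1 polynomial gives T(t) = 8t + 1.
The coefficient of t is 8.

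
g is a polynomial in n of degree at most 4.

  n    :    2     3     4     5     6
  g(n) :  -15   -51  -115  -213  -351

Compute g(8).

-771

First differences: -36, -64, -98, -138. Second differences: -28, -34, -40. Third differences: -6, -6.
Level-3 differences are constant, so g has degree 3.
Fitting a degree-3 polynomial gives g(n) = -n³ - 5n² + 8n - 3.
Then g(8) = -771.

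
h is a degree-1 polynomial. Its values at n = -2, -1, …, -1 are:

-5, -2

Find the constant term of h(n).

Write h(n) = an + b; the 2 given values yield a linear system in the 2 coefficients.
Solving, h(n) = 3n + 1.
The constant term is h(0) = 1.

1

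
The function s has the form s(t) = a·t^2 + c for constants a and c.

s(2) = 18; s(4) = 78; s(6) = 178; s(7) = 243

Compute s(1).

3

From s(2) = 18 and s(4) = 78: 4a + c = 18 and 16a + c = 78.
Subtracting: 12a = 60, so a = 5; then c = 18 − 5·4 = -2.
So s(t) = 5t² − 2, and s(1) = 3.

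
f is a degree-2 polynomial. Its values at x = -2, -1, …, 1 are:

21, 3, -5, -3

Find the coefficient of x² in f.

First differences: -18, -8, 2. Second differences: 10, 10.
Level-2 differences are constant, so f has degree 2.
Fitting a degree-2 polynomial gives f(x) = 5x² - 3x - 5.
The coefficient of x² is 5.

5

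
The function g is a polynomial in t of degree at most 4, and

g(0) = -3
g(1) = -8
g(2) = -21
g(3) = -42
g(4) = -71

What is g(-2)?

-17

First differences: -5, -13, -21, -29. Second differences: -8, -8, -8.
Level-2 differences are constant, so g has degree 2.
Fitting a degree-2 polynomial gives g(t) = -4t² - t - 3.
Then g(-2) = -17.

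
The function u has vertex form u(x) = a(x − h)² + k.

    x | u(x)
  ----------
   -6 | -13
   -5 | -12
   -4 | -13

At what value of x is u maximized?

-5

First differences 1, -1; second difference -2 = 2a, so a = -1.
Expanding, the x-coefficient is −2ah = 2h; matching it to the data gives h = -5, and then k = -12.
So u(x) = -1(x + 5)² − 12.
Hence h = -5.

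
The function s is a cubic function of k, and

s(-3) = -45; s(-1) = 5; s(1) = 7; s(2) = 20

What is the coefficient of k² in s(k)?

0

Write s(k) = ak³ + bk² + ck + d; the 4 given values yield a linear system in the 4 coefficients.
Solving, s(k) = 2k³ - k + 6.
The coefficient of k² is 0.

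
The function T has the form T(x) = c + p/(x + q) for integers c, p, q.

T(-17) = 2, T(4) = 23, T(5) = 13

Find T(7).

(T(x) − c)(x + q) = p for each data point; the three points give a linear system in c and q, then p follows.
Solving: c = 3, q = -3, p = 20, so T(x) = 3 + 20/(x − 3).
Then T(7) = 3 + 20/4 = 8.

8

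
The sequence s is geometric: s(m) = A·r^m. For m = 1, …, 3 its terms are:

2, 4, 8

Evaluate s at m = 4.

16

Consecutive ratio: 4/2 = 2, and 8/4 = 2, so r = 2.
Then A·2^1 = 2 gives A = 1, and s(m) = 1·2^m.
s(4) = 1·2^4 = 16.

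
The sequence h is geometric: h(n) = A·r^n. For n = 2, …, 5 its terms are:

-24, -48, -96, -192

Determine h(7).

-768

Consecutive ratio: -48/(-24) = 2, and -96/(-48) = 2, so r = 2.
Then A·2^2 = -24 gives A = -6, and h(n) = -6·2^n.
h(7) = -6·2^7 = -768.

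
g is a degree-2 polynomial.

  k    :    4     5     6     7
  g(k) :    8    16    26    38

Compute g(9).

Write g(k) = ak² + bk + c; the 4 given values yield a linear system in the 3 coefficients.
Solving, g(k) = k² - k - 4.
Then g(9) = 68.

68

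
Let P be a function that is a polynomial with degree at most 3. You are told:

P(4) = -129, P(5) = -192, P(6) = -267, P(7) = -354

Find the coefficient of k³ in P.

First differences: -63, -75, -87. Second differences: -12, -12.
Level-2 differences are constant, so P has degree 2.
Fitting a degree-2 polynomial gives P(k) = -6k² - 9k + 3.
The coefficient of k³ is 0.

0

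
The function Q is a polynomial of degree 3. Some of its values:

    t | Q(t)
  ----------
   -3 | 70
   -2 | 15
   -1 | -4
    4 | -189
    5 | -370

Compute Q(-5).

Write Q(t) = at³ + bt² + ct + d; the 5 given values yield a linear system in the 4 coefficients.
Solving, Q(t) = -3t³ + 2t - 5.
Then Q(-5) = 360.

360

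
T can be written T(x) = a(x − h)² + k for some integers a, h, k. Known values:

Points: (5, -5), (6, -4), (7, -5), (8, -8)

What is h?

First differences 1, -1, -3; second difference -2 = 2a, so a = -1.
Expanding, the x-coefficient is −2ah = 2h; matching it to the data gives h = 6, and then k = -4.
So T(x) = -1(x − 6)² − 4.
Hence h = 6.

6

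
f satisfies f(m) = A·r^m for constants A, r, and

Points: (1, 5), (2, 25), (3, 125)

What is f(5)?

3125

Consecutive ratio: 25/5 = 5, and 125/25 = 5, so r = 5.
Then A·5^1 = 5 gives A = 1, and f(m) = 1·5^m.
f(5) = 1·5^5 = 3125.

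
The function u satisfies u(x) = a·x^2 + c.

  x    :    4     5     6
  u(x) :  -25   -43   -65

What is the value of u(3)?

-11

From u(4) = -25 and u(5) = -43: 16a + c = -25 and 25a + c = -43.
Subtracting: 9a = -18, so a = -2; then c = -25 − (-2)·16 = 7.
So u(x) = -2x² + 7, and u(3) = -11.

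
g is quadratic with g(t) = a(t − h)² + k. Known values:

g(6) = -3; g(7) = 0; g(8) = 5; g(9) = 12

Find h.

5

First differences 3, 5, 7; second difference 2 = 2a, so a = 1.
Expanding, the t-coefficient is −2ah = -2h; matching it to the data gives h = 5, and then k = -4.
So g(t) = 1(t − 5)² − 4.
Hence h = 5.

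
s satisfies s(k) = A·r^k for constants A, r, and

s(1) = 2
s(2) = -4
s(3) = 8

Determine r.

-2

Consecutive ratio: -4/2 = -2, and 8/(-4) = -2, so r = -2.
Then A·(-2)^1 = 2 gives A = -1, and s(k) = -1·(-2)^k.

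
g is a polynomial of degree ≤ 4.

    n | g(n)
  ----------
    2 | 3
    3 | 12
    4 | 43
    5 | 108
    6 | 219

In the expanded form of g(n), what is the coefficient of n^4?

0

First differences: 9, 31, 65, 111. Second differences: 22, 34, 46. Third differences: 12, 12.
Level-3 differences are constant, so g has degree 3.
Fitting a degree-3 polynomial gives g(n) = 2n³ - 7n² + 6n + 3.
The coefficient of n^4 is 0.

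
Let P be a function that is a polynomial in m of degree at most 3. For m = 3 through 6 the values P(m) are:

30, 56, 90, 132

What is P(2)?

12

First differences: 26, 34, 42. Second differences: 8, 8.
Level-2 differences are constant, so P has degree 2.
Fitting a degree-2 polynomial gives P(m) = 4m² - 2m.
Then P(2) = 12.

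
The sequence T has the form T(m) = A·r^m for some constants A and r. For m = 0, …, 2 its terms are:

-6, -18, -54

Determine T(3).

Consecutive ratio: -18/(-6) = 3, and -54/(-18) = 3, so r = 3.
Then A·3^0 = -6 gives A = -6, and T(m) = -6·3^m.
T(3) = -6·3^3 = -162.

-162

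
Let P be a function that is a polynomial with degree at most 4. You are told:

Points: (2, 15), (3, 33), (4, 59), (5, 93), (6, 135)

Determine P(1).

5

First differences: 18, 26, 34, 42. Second differences: 8, 8, 8.
Level-2 differences are constant, so P has degree 2.
Fitting a degree-2 polynomial gives P(t) = 4t² - 2t + 3.
Then P(1) = 5.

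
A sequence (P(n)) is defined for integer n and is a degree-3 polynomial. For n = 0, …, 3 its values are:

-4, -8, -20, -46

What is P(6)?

-268

Write P(n) = an³ + bn² + cn + d; the 4 given values yield a linear system in the 4 coefficients.
Solving, P(n) = -n³ - n² - 2n - 4.
Then P(6) = -268.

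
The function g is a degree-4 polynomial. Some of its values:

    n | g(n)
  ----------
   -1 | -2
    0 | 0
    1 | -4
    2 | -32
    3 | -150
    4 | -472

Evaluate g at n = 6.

First differences: 2, -4, -28, -118, -322. Second differences: -6, -24, -90, -204. Third differences: -18, -66, -114. Fourth differences: -48, -48.
Level-4 differences are constant, so g has degree 4.
Fitting a degree-4 polynomial gives g(n) = -2n^4 + n³ - n² - 2n.
Then g(6) = -2424.

-2424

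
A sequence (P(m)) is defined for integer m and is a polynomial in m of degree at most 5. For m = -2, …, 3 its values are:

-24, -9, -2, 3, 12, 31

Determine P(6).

208

First differences: 15, 7, 5, 9, 19. Second differences: -8, -2, 4, 10. Third differences: 6, 6, 6.
Level-3 differences are constant, so P has degree 3.
Fitting a degree-3 polynomial gives P(m) = m³ - m² + 5m - 2.
Then P(6) = 208.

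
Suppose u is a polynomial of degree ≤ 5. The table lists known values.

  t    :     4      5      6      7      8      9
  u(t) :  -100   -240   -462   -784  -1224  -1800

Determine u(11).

First differences: -140, -222, -322, -440, -576. Second differences: -82, -100, -118, -136. Third differences: -18, -18, -18.
Level-3 differences are constant, so u has degree 3.
Fitting a degree-3 polynomial gives u(t) = -3t³ + 4t² + 7t.
Then u(11) = -3432.

-3432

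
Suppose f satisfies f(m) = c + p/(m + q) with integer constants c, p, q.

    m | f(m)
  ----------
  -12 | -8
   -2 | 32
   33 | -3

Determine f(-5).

-22

(f(m) − c)(m + q) = p for each data point; the three points give a linear system in c and q, then p follows.
Solving: c = -4, q = 3, p = 36, so f(m) = -4 + 36/(m + 3).
Then f(-5) = -4 + 36/(-2) = -22.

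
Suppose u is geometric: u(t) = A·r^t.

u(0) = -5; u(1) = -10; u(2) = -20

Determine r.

2

Consecutive ratio: -10/(-5) = 2, and -20/(-10) = 2, so r = 2.
Then A·2^0 = -5 gives A = -5, and u(t) = -5·2^t.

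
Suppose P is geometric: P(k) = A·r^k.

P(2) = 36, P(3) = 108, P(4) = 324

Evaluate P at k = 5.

972

Consecutive ratio: 108/36 = 3, and 324/108 = 3, so r = 3.
Then A·3^2 = 36 gives A = 4, and P(k) = 4·3^k.
P(5) = 4·3^5 = 972.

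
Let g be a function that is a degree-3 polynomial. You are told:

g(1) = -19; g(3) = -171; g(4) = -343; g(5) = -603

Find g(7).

Write g(k) = ak³ + bk² + ck + d; the 4 given values yield a linear system in the 4 coefficients.
Solving, g(k) = -3k³ - 8k² - 5k - 3.
Then g(7) = -1459.

-1459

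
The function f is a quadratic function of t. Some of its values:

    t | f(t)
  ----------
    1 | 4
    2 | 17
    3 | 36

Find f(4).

Write f(t) = at² + bt + c; the 3 given values yield a linear system in the 3 coefficients.
Solving, f(t) = 3t² + 4t - 3.
Then f(4) = 61.

61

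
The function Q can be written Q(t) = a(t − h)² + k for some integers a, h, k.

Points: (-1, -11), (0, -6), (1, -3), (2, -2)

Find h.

2

First differences 5, 3, 1; second difference -2 = 2a, so a = -1.
Expanding, the t-coefficient is −2ah = 2h; matching it to the data gives h = 2, and then k = -2.
So Q(t) = -1(t − 2)² − 2.
Hence h = 2.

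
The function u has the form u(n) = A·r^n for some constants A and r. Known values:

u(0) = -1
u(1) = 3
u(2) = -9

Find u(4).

Consecutive ratio: 3/(-1) = -3, and -9/3 = -3, so r = -3.
Then A·(-3)^0 = -1 gives A = -1, and u(n) = -1·(-3)^n.
u(4) = -1·(-3)^4 = -81.

-81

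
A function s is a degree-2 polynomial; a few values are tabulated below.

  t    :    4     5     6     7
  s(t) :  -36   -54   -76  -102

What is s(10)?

Write s(t) = at² + bt + c; the 4 given values yield a linear system in the 3 coefficients.
Solving, s(t) = -2t² - 4.
Then s(10) = -204.

-204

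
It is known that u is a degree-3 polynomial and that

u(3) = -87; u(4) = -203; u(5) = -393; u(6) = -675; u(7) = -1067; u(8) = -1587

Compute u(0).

-3

First differences: -116, -190, -282, -392, -520. Second differences: -74, -92, -110, -128. Third differences: -18, -18, -18.
Level-3 differences are constant, so u has degree 3.
Fitting a degree-3 polynomial gives u(m) = -3m³ - m² + 2m - 3.
Then u(0) = -3.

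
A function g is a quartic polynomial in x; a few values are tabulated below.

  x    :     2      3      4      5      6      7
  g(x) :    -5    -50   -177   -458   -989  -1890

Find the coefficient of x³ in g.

2

First differences: -45, -127, -281, -531, -901. Second differences: -82, -154, -250, -370. Third differences: -72, -96, -120. Fourth differences: -24, -24.
Level-4 differences are constant, so g has degree 4.
Fitting a degree-4 polynomial gives g(x) = -x^4 + 2x³ - 4x² + 2x + 7.
The coefficient of x³ is 2.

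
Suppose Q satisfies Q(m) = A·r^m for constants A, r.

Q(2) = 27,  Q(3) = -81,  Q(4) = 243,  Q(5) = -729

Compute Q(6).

Consecutive ratio: -81/27 = -3, and 243/(-81) = -3, so r = -3.
Then A·(-3)^2 = 27 gives A = 3, and Q(m) = 3·(-3)^m.
Q(6) = 3·(-3)^6 = 2187.

2187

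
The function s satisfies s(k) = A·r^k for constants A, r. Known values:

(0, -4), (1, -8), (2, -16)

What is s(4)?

Consecutive ratio: -8/(-4) = 2, and -16/(-8) = 2, so r = 2.
Then A·2^0 = -4 gives A = -4, and s(k) = -4·2^k.
s(4) = -4·2^4 = -64.

-64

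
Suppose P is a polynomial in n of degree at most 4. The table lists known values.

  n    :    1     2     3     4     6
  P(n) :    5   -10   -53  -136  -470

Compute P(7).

-745

Write P(n) = an^4 + bn³ + cn² + dn + e; the 5 given values yield a linear system in the 5 coefficients.
Solving, the leading coefficient vanishes, and P(n) = -2n³ - 2n² + 5n + 4.
Then P(7) = -745.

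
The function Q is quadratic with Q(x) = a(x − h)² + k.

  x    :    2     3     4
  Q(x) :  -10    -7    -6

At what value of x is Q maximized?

4

First differences 3, 1; second difference -2 = 2a, so a = -1.
Expanding, the x-coefficient is −2ah = 2h; matching it to the data gives h = 4, and then k = -6.
So Q(x) = -1(x − 4)² − 6.
Hence h = 4.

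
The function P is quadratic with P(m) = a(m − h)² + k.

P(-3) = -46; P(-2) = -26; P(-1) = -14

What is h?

0

First differences 20, 12; second difference -8 = 2a, so a = -4.
Expanding, the m-coefficient is −2ah = 8h; matching it to the data gives h = 0, and then k = -10.
So P(m) = -4(m + 0)² − 10.
Hence h = 0.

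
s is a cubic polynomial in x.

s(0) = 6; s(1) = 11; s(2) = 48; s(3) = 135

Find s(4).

290

Write s(x) = ax³ + bx² + cx + d; the 4 given values yield a linear system in the 4 coefficients.
Solving, s(x) = 3x³ + 7x² - 5x + 6.
Then s(4) = 290.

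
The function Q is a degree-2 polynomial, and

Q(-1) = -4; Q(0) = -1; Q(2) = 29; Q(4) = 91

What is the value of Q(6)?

185

Write Q(x) = ax² + bx + c; the 4 given values yield a linear system in the 3 coefficients.
Solving, Q(x) = 4x² + 7x - 1.
Then Q(6) = 185.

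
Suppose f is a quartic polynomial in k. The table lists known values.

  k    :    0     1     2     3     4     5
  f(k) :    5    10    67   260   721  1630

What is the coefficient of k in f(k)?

-5

First differences: 5, 57, 193, 461, 909. Second differences: 52, 136, 268, 448. Third differences: 84, 132, 180. Fourth differences: 48, 48.
Level-4 differences are constant, so f has degree 4.
Fitting a degree-4 polynomial gives f(k) = 2k^4 + 2k³ + 6k² - 5k + 5.
The coefficient of k is -5.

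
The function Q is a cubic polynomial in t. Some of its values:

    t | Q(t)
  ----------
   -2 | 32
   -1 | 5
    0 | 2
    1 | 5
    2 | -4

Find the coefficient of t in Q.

Write Q(t) = at³ + bt² + ct + d; the 5 given values yield a linear system in the 4 coefficients.
Solving, Q(t) = -3t³ + 3t² + 3t + 2.
The coefficient of t is 3.

3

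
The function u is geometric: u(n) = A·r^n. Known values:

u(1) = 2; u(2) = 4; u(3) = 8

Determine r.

Consecutive ratio: 4/2 = 2, and 8/4 = 2, so r = 2.
Then A·2^1 = 2 gives A = 1, and u(n) = 1·2^n.

2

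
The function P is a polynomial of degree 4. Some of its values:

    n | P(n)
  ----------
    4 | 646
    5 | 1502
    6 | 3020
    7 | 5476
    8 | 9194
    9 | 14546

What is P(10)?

Write P(n) = an^4 + bn³ + cn² + dn + e; the 6 given values yield a linear system in the 5 coefficients.
Solving, P(n) = 2n^4 + 2n³ - n² + 5n + 2.
Then P(10) = 21952.

21952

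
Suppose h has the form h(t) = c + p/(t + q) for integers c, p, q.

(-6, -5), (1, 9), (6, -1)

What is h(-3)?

-7

(h(t) − c)(t + q) = p for each data point; the three points give a linear system in c and q, then p follows.
Solving: c = -3, q = 0, p = 12, so h(t) = -3 + 12/(t + 0).
Then h(-3) = -3 + 12/(-3) = -7.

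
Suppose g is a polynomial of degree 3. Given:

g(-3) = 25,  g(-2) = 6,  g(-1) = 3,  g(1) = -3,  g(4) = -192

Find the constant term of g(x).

4

Write g(x) = ax³ + bx² + cx + d; the 5 given values yield a linear system in the 4 coefficients.
Solving, g(x) = -2x³ - 4x² - x + 4.
The constant term is g(0) = 4.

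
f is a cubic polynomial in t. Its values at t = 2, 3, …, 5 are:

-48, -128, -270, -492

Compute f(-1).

Write f(t) = at³ + bt² + ct + d; the 4 given values yield a linear system in the 4 coefficients.
Solving, f(t) = -3t³ - 4t² - 3t - 2.
Then f(-1) = 0.

0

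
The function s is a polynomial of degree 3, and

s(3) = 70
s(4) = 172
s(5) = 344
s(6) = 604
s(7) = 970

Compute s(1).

4

First differences: 102, 172, 260, 366. Second differences: 70, 88, 106. Third differences: 18, 18.
Level-3 differences are constant, so s has degree 3.
Fitting a degree-3 polynomial gives s(n) = 3n³ - n² - 2n + 4.
Then s(1) = 4.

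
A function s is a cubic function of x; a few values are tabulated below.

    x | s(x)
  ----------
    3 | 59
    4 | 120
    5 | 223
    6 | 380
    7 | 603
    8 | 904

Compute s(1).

15

First differences: 61, 103, 157, 223, 301. Second differences: 42, 54, 66, 78. Third differences: 12, 12, 12.
Level-3 differences are constant, so s has degree 3.
Fitting a degree-3 polynomial gives s(x) = 2x³ - 3x² + 8x + 8.
Then s(1) = 15.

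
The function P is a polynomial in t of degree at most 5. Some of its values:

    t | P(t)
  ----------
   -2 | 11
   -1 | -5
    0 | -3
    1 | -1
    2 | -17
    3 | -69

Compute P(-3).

63

First differences: -16, 2, 2, -16, -52. Second differences: 18, 0, -18, -36. Third differences: -18, -18, -18.
Level-3 differences are constant, so P has degree 3.
Fitting a degree-3 polynomial gives P(t) = -3t³ + 5t - 3.
Then P(-3) = 63.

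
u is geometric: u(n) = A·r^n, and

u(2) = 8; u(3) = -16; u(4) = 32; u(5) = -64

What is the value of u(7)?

Consecutive ratio: -16/8 = -2, and 32/(-16) = -2, so r = -2.
Then A·(-2)^2 = 8 gives A = 2, and u(n) = 2·(-2)^n.
u(7) = 2·(-2)^7 = -256.

-256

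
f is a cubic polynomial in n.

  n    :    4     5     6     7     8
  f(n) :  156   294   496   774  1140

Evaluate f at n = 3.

70

First differences: 138, 202, 278, 366. Second differences: 64, 76, 88. Third differences: 12, 12.
Level-3 differences are constant, so f has degree 3.
Fitting a degree-3 polynomial gives f(n) = 2n³ + 2n² - 2n + 4.
Then f(3) = 70.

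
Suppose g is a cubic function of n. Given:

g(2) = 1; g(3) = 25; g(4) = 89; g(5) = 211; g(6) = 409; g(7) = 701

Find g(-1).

-11

First differences: 24, 64, 122, 198, 292. Second differences: 40, 58, 76, 94. Third differences: 18, 18, 18.
Level-3 differences are constant, so g has degree 3.
Fitting a degree-3 polynomial gives g(n) = 3n³ - 7n² + 2n + 1.
Then g(-1) = -11.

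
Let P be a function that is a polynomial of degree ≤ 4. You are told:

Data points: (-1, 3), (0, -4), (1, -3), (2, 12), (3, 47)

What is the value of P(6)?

332

Write P(x) = ax^4 + bx³ + cx² + dx + e; the 5 given values yield a linear system in the 5 coefficients.
Solving, the leading coefficient vanishes, and P(x) = x³ + 4x² - 4x - 4.
Then P(6) = 332.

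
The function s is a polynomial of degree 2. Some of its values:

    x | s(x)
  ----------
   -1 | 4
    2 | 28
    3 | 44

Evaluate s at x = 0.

8

Write s(x) = ax² + bx + c; the 3 given values yield a linear system in the 3 coefficients.
Solving, s(x) = 2x² + 6x + 8.
Then s(0) = 8.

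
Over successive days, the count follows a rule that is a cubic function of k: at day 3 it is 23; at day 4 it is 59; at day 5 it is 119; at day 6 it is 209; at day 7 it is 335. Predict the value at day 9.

Write the value at k as P(k).
First differences: 36, 60, 90, 126. Second differences: 24, 30, 36. Third differences: 6, 6.
Level-3 differences are constant, so P has degree 3.
Fitting a degree-3 polynomial gives P(k) = k³ - k - 1.
Then P(9) = 719.

719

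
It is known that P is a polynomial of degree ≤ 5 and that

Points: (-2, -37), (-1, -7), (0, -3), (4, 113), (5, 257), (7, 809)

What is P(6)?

Write P(t) = at^5 + bt^4 + ct³ + dt² + et + p; the 6 given values yield a linear system in the 6 coefficients.
Solving, the top 2 coefficients vanish, and P(t) = 3t³ - 4t² - 3t - 3.
Then P(6) = 483.

483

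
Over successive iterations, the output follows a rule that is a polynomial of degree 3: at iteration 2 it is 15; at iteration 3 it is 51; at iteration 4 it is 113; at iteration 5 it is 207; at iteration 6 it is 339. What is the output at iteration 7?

515

Write the value at x as P(x).
First differences: 36, 62, 94, 132. Second differences: 26, 32, 38. Third differences: 6, 6.
Level-3 differences are constant, so P has degree 3.
Fitting a degree-3 polynomial gives P(x) = x³ + 4x² - 3x - 3.
Then P(7) = 515.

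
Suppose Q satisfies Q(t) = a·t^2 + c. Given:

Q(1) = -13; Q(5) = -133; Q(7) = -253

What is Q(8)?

From Q(1) = -13 and Q(5) = -133: 1a + c = -13 and 25a + c = -133.
Subtracting: 24a = -120, so a = -5; then c = -13 − (-5)·1 = -8.
So Q(t) = -5t² − 8, and Q(8) = -328.

-328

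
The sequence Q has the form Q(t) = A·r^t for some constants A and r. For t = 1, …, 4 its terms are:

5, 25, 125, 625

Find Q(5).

3125

Consecutive ratio: 25/5 = 5, and 125/25 = 5, so r = 5.
Then A·5^1 = 5 gives A = 1, and Q(t) = 1·5^t.
Q(5) = 1·5^5 = 3125.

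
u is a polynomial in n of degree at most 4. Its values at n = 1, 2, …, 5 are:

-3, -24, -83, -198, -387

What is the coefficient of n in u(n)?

3

First differences: -21, -59, -115, -189. Second differences: -38, -56, -74. Third differences: -18, -18.
Level-3 differences are constant, so u has degree 3.
Fitting a degree-3 polynomial gives u(n) = -3n³ - n² + 3n - 2.
The coefficient of n is 3.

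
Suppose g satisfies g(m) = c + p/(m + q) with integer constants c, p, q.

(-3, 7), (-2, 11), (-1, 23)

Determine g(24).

(g(m) − c)(m + q) = p for each data point; the three points give a linear system in c and q, then p follows.
Solving: c = -1, q = 0, p = -24, so g(m) = -1 − 24/(m + 0).
Then g(24) = -1 − 24/24 = -2.

-2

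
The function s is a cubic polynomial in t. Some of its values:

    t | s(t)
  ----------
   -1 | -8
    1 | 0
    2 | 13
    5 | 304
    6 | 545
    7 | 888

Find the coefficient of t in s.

Write s(t) = at³ + bt² + ct + d; the 6 given values yield a linear system in the 4 coefficients.
Solving, s(t) = 3t³ - 3t² + t - 1.
The coefficient of t is 1.

1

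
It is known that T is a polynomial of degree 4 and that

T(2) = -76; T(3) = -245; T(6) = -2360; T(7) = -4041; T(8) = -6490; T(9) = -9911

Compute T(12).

-28406

Write T(x) = ax^4 + bx³ + cx² + dx + e; the 6 given values yield a linear system in the 5 coefficients.
Solving, T(x) = -x^4 - 4x³ - 5x² - 3x - 2.
Then T(12) = -28406.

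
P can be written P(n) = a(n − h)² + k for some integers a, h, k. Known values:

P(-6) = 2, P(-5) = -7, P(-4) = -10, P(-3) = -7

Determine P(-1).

17

First differences -9, -3, 3; second difference 6 = 2a, so a = 3.
Expanding, the n-coefficient is −2ah = -6h; matching it to the data gives h = -4, and then k = -10.
So P(n) = 3(n + 4)² − 10.
P(-1) = 3·3² − 10 = 17.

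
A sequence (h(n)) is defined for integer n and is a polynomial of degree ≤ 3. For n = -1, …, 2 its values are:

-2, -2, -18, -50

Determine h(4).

First differences: 0, -16, -32. Second differences: -16, -16.
Level-2 differences are constant, so h has degree 2.
Fitting a degree-2 polynomial gives h(n) = -8n² - 8n - 2.
Then h(4) = -162.

-162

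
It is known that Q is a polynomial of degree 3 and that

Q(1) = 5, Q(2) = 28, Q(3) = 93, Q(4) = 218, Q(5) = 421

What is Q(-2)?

First differences: 23, 65, 125, 203. Second differences: 42, 60, 78. Third differences: 18, 18.
Level-3 differences are constant, so Q has degree 3.
Fitting a degree-3 polynomial gives Q(k) = 3k³ + 3k² - 7k + 6.
Then Q(-2) = 8.

8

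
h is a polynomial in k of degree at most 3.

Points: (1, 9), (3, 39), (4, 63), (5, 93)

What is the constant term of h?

3

Write h(k) = ak³ + bk² + ck + d; the 4 given values yield a linear system in the 4 coefficients.
Solving, the leading coefficient vanishes, and h(k) = 3k² + 3k + 3.
The constant term is h(0) = 3.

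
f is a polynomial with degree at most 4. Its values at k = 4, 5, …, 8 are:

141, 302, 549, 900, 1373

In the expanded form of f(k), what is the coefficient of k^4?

Write f(k) = ak^4 + bk³ + ck² + dk + e; the 5 given values yield a linear system in the 5 coefficients.
Solving, the leading coefficient vanishes, and f(k) = 3k³ - 2k² - 4k - 3.
The coefficient of k^4 is 0.

0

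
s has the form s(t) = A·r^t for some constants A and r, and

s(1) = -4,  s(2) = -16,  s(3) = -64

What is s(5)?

-1024

Consecutive ratio: -16/(-4) = 4, and -64/(-16) = 4, so r = 4.
Then A·4^1 = -4 gives A = -1, and s(t) = -1·4^t.
s(5) = -1·4^5 = -1024.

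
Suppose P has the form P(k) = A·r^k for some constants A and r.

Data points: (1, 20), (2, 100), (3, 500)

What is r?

Consecutive ratio: 100/20 = 5, and 500/100 = 5, so r = 5.
Then A·5^1 = 20 gives A = 4, and P(k) = 4·5^k.

5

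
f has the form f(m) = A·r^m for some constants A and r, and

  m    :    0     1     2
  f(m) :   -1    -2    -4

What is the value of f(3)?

-8

Consecutive ratio: -2/(-1) = 2, and -4/(-2) = 2, so r = 2.
Then A·2^0 = -1 gives A = -1, and f(m) = -1·2^m.
f(3) = -1·2^3 = -8.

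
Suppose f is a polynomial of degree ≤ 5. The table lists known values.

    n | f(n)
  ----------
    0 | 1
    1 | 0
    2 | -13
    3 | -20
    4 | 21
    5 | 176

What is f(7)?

1212

First differences: -1, -13, -7, 41, 155. Second differences: -12, 6, 48, 114. Third differences: 18, 42, 66. Fourth differences: 24, 24.
Level-4 differences are constant, so f has degree 4.
Fitting a degree-4 polynomial gives f(n) = n^4 - 3n³ - 4n² + 5n + 1.
Then f(7) = 1212.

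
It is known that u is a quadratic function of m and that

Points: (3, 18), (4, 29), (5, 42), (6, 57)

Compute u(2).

First differences: 11, 13, 15. Second differences: 2, 2.
Level-2 differences are constant, so u has degree 2.
Fitting a degree-2 polynomial gives u(m) = m² + 4m - 3.
Then u(2) = 9.

9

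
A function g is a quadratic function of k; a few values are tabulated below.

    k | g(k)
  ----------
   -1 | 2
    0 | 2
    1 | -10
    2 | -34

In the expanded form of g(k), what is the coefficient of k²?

First differences: 0, -12, -24. Second differences: -12, -12.
Level-2 differences are constant, so g has degree 2.
Fitting a degree-2 polynomial gives g(k) = -6k² - 6k + 2.
The coefficient of k² is -6.

-6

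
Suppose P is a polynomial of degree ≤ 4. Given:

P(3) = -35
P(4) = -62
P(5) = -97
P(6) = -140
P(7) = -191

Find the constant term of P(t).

-2

First differences: -27, -35, -43, -51. Second differences: -8, -8, -8.
Level-2 differences are constant, so P has degree 2.
Fitting a degree-2 polynomial gives P(t) = -4t² + t - 2.
The constant term is P(0) = -2.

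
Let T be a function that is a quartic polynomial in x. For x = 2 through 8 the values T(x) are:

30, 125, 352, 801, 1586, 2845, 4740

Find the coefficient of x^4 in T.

1

Write T(x) = ax^4 + bx³ + cx² + dx + e; the 7 given values yield a linear system in the 5 coefficients.
Solving, T(x) = x^4 + x³ + 2x² + x - 4.
The coefficient of x^4 is 1.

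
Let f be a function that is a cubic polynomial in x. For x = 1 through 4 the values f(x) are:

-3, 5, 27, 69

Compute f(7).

Write f(x) = ax³ + bx² + cx + d; the 4 given values yield a linear system in the 4 coefficients.
Solving, f(x) = x³ + x² - 2x - 3.
Then f(7) = 375.

375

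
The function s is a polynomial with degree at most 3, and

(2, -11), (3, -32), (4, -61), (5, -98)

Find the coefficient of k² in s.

-4

First differences: -21, -29, -37. Second differences: -8, -8.
Level-2 differences are constant, so s has degree 2.
Fitting a degree-2 polynomial gives s(k) = -4k² - k + 7.
The coefficient of k² is -4.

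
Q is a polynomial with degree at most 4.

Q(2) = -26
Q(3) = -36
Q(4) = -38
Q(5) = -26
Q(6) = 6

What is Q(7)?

Write Q(m) = am^4 + bm³ + cm² + dm + e; the 5 given values yield a linear system in the 5 coefficients.
Solving, the leading coefficient vanishes, and Q(m) = m³ - 5m² - 4m - 6.
Then Q(7) = 64.

64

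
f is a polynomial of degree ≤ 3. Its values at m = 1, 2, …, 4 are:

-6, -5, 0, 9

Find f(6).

39

First differences: 1, 5, 9. Second differences: 4, 4.
Level-2 differences are constant, so f has degree 2.
Fitting a degree-2 polynomial gives f(m) = 2m² - 5m - 3.
Then f(6) = 39.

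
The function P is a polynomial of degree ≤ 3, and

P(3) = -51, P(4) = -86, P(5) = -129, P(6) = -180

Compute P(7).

Write P(k) = ak³ + bk² + ck + d; the 4 given values yield a linear system in the 4 coefficients.
Solving, the leading coefficient vanishes, and P(k) = -4k² - 7k + 6.
Then P(7) = -239.

-239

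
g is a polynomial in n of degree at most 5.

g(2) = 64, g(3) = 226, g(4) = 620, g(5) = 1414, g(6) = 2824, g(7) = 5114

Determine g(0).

4

First differences: 162, 394, 794, 1410, 2290. Second differences: 232, 400, 616, 880. Third differences: 168, 216, 264. Fourth differences: 48, 48.
Level-4 differences are constant, so g has degree 4.
Fitting a degree-4 polynomial gives g(n) = 2n^4 + 6n² + 2n + 4.
Then g(0) = 4.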